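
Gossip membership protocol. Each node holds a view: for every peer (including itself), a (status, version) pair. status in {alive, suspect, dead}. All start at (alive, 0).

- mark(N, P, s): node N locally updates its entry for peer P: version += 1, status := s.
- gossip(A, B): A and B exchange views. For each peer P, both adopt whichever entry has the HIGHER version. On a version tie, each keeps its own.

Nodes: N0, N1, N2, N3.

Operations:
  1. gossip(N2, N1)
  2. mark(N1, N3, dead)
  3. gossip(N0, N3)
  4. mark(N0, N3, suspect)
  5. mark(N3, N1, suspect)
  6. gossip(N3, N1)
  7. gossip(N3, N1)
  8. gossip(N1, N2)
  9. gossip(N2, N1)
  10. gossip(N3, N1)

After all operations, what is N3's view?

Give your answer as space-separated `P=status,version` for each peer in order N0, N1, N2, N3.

Answer: N0=alive,0 N1=suspect,1 N2=alive,0 N3=dead,1

Derivation:
Op 1: gossip N2<->N1 -> N2.N0=(alive,v0) N2.N1=(alive,v0) N2.N2=(alive,v0) N2.N3=(alive,v0) | N1.N0=(alive,v0) N1.N1=(alive,v0) N1.N2=(alive,v0) N1.N3=(alive,v0)
Op 2: N1 marks N3=dead -> (dead,v1)
Op 3: gossip N0<->N3 -> N0.N0=(alive,v0) N0.N1=(alive,v0) N0.N2=(alive,v0) N0.N3=(alive,v0) | N3.N0=(alive,v0) N3.N1=(alive,v0) N3.N2=(alive,v0) N3.N3=(alive,v0)
Op 4: N0 marks N3=suspect -> (suspect,v1)
Op 5: N3 marks N1=suspect -> (suspect,v1)
Op 6: gossip N3<->N1 -> N3.N0=(alive,v0) N3.N1=(suspect,v1) N3.N2=(alive,v0) N3.N3=(dead,v1) | N1.N0=(alive,v0) N1.N1=(suspect,v1) N1.N2=(alive,v0) N1.N3=(dead,v1)
Op 7: gossip N3<->N1 -> N3.N0=(alive,v0) N3.N1=(suspect,v1) N3.N2=(alive,v0) N3.N3=(dead,v1) | N1.N0=(alive,v0) N1.N1=(suspect,v1) N1.N2=(alive,v0) N1.N3=(dead,v1)
Op 8: gossip N1<->N2 -> N1.N0=(alive,v0) N1.N1=(suspect,v1) N1.N2=(alive,v0) N1.N3=(dead,v1) | N2.N0=(alive,v0) N2.N1=(suspect,v1) N2.N2=(alive,v0) N2.N3=(dead,v1)
Op 9: gossip N2<->N1 -> N2.N0=(alive,v0) N2.N1=(suspect,v1) N2.N2=(alive,v0) N2.N3=(dead,v1) | N1.N0=(alive,v0) N1.N1=(suspect,v1) N1.N2=(alive,v0) N1.N3=(dead,v1)
Op 10: gossip N3<->N1 -> N3.N0=(alive,v0) N3.N1=(suspect,v1) N3.N2=(alive,v0) N3.N3=(dead,v1) | N1.N0=(alive,v0) N1.N1=(suspect,v1) N1.N2=(alive,v0) N1.N3=(dead,v1)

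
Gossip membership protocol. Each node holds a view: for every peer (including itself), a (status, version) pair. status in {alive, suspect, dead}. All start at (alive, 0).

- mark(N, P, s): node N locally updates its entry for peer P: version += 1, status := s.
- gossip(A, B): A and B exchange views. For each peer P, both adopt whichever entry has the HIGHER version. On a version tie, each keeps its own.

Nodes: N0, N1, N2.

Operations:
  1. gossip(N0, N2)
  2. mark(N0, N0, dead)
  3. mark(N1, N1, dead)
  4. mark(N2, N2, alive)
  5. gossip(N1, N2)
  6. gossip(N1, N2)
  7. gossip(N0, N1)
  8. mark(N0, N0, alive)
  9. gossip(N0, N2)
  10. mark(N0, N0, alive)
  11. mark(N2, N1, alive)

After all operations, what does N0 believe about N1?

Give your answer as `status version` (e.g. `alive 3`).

Answer: dead 1

Derivation:
Op 1: gossip N0<->N2 -> N0.N0=(alive,v0) N0.N1=(alive,v0) N0.N2=(alive,v0) | N2.N0=(alive,v0) N2.N1=(alive,v0) N2.N2=(alive,v0)
Op 2: N0 marks N0=dead -> (dead,v1)
Op 3: N1 marks N1=dead -> (dead,v1)
Op 4: N2 marks N2=alive -> (alive,v1)
Op 5: gossip N1<->N2 -> N1.N0=(alive,v0) N1.N1=(dead,v1) N1.N2=(alive,v1) | N2.N0=(alive,v0) N2.N1=(dead,v1) N2.N2=(alive,v1)
Op 6: gossip N1<->N2 -> N1.N0=(alive,v0) N1.N1=(dead,v1) N1.N2=(alive,v1) | N2.N0=(alive,v0) N2.N1=(dead,v1) N2.N2=(alive,v1)
Op 7: gossip N0<->N1 -> N0.N0=(dead,v1) N0.N1=(dead,v1) N0.N2=(alive,v1) | N1.N0=(dead,v1) N1.N1=(dead,v1) N1.N2=(alive,v1)
Op 8: N0 marks N0=alive -> (alive,v2)
Op 9: gossip N0<->N2 -> N0.N0=(alive,v2) N0.N1=(dead,v1) N0.N2=(alive,v1) | N2.N0=(alive,v2) N2.N1=(dead,v1) N2.N2=(alive,v1)
Op 10: N0 marks N0=alive -> (alive,v3)
Op 11: N2 marks N1=alive -> (alive,v2)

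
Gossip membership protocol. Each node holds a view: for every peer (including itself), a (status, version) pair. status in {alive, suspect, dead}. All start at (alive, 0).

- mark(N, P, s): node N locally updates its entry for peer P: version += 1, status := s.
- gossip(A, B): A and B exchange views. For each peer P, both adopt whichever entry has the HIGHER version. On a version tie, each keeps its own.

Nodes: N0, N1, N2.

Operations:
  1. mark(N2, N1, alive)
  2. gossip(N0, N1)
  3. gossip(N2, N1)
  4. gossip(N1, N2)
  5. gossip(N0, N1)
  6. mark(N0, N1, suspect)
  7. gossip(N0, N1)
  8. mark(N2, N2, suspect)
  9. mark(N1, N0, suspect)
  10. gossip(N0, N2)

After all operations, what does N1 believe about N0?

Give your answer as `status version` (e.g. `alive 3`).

Answer: suspect 1

Derivation:
Op 1: N2 marks N1=alive -> (alive,v1)
Op 2: gossip N0<->N1 -> N0.N0=(alive,v0) N0.N1=(alive,v0) N0.N2=(alive,v0) | N1.N0=(alive,v0) N1.N1=(alive,v0) N1.N2=(alive,v0)
Op 3: gossip N2<->N1 -> N2.N0=(alive,v0) N2.N1=(alive,v1) N2.N2=(alive,v0) | N1.N0=(alive,v0) N1.N1=(alive,v1) N1.N2=(alive,v0)
Op 4: gossip N1<->N2 -> N1.N0=(alive,v0) N1.N1=(alive,v1) N1.N2=(alive,v0) | N2.N0=(alive,v0) N2.N1=(alive,v1) N2.N2=(alive,v0)
Op 5: gossip N0<->N1 -> N0.N0=(alive,v0) N0.N1=(alive,v1) N0.N2=(alive,v0) | N1.N0=(alive,v0) N1.N1=(alive,v1) N1.N2=(alive,v0)
Op 6: N0 marks N1=suspect -> (suspect,v2)
Op 7: gossip N0<->N1 -> N0.N0=(alive,v0) N0.N1=(suspect,v2) N0.N2=(alive,v0) | N1.N0=(alive,v0) N1.N1=(suspect,v2) N1.N2=(alive,v0)
Op 8: N2 marks N2=suspect -> (suspect,v1)
Op 9: N1 marks N0=suspect -> (suspect,v1)
Op 10: gossip N0<->N2 -> N0.N0=(alive,v0) N0.N1=(suspect,v2) N0.N2=(suspect,v1) | N2.N0=(alive,v0) N2.N1=(suspect,v2) N2.N2=(suspect,v1)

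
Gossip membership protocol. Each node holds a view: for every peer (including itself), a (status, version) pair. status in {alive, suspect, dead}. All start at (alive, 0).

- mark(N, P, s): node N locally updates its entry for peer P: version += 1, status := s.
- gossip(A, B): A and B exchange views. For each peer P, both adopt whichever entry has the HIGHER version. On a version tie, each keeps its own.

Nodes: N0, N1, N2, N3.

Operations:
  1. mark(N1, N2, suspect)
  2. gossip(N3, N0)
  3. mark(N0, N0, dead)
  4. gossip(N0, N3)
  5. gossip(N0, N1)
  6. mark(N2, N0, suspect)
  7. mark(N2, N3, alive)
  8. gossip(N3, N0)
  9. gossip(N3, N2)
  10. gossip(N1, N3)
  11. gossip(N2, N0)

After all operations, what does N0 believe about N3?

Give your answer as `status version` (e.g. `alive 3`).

Answer: alive 1

Derivation:
Op 1: N1 marks N2=suspect -> (suspect,v1)
Op 2: gossip N3<->N0 -> N3.N0=(alive,v0) N3.N1=(alive,v0) N3.N2=(alive,v0) N3.N3=(alive,v0) | N0.N0=(alive,v0) N0.N1=(alive,v0) N0.N2=(alive,v0) N0.N3=(alive,v0)
Op 3: N0 marks N0=dead -> (dead,v1)
Op 4: gossip N0<->N3 -> N0.N0=(dead,v1) N0.N1=(alive,v0) N0.N2=(alive,v0) N0.N3=(alive,v0) | N3.N0=(dead,v1) N3.N1=(alive,v0) N3.N2=(alive,v0) N3.N3=(alive,v0)
Op 5: gossip N0<->N1 -> N0.N0=(dead,v1) N0.N1=(alive,v0) N0.N2=(suspect,v1) N0.N3=(alive,v0) | N1.N0=(dead,v1) N1.N1=(alive,v0) N1.N2=(suspect,v1) N1.N3=(alive,v0)
Op 6: N2 marks N0=suspect -> (suspect,v1)
Op 7: N2 marks N3=alive -> (alive,v1)
Op 8: gossip N3<->N0 -> N3.N0=(dead,v1) N3.N1=(alive,v0) N3.N2=(suspect,v1) N3.N3=(alive,v0) | N0.N0=(dead,v1) N0.N1=(alive,v0) N0.N2=(suspect,v1) N0.N3=(alive,v0)
Op 9: gossip N3<->N2 -> N3.N0=(dead,v1) N3.N1=(alive,v0) N3.N2=(suspect,v1) N3.N3=(alive,v1) | N2.N0=(suspect,v1) N2.N1=(alive,v0) N2.N2=(suspect,v1) N2.N3=(alive,v1)
Op 10: gossip N1<->N3 -> N1.N0=(dead,v1) N1.N1=(alive,v0) N1.N2=(suspect,v1) N1.N3=(alive,v1) | N3.N0=(dead,v1) N3.N1=(alive,v0) N3.N2=(suspect,v1) N3.N3=(alive,v1)
Op 11: gossip N2<->N0 -> N2.N0=(suspect,v1) N2.N1=(alive,v0) N2.N2=(suspect,v1) N2.N3=(alive,v1) | N0.N0=(dead,v1) N0.N1=(alive,v0) N0.N2=(suspect,v1) N0.N3=(alive,v1)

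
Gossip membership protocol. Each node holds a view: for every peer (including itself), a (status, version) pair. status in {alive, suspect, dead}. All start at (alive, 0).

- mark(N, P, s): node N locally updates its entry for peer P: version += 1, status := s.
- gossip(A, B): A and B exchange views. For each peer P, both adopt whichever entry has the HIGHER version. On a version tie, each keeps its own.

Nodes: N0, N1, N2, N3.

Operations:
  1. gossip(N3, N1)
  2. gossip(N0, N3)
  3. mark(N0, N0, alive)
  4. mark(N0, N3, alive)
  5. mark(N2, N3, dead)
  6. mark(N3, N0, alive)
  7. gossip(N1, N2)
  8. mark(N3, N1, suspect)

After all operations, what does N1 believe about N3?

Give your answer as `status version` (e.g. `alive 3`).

Op 1: gossip N3<->N1 -> N3.N0=(alive,v0) N3.N1=(alive,v0) N3.N2=(alive,v0) N3.N3=(alive,v0) | N1.N0=(alive,v0) N1.N1=(alive,v0) N1.N2=(alive,v0) N1.N3=(alive,v0)
Op 2: gossip N0<->N3 -> N0.N0=(alive,v0) N0.N1=(alive,v0) N0.N2=(alive,v0) N0.N3=(alive,v0) | N3.N0=(alive,v0) N3.N1=(alive,v0) N3.N2=(alive,v0) N3.N3=(alive,v0)
Op 3: N0 marks N0=alive -> (alive,v1)
Op 4: N0 marks N3=alive -> (alive,v1)
Op 5: N2 marks N3=dead -> (dead,v1)
Op 6: N3 marks N0=alive -> (alive,v1)
Op 7: gossip N1<->N2 -> N1.N0=(alive,v0) N1.N1=(alive,v0) N1.N2=(alive,v0) N1.N3=(dead,v1) | N2.N0=(alive,v0) N2.N1=(alive,v0) N2.N2=(alive,v0) N2.N3=(dead,v1)
Op 8: N3 marks N1=suspect -> (suspect,v1)

Answer: dead 1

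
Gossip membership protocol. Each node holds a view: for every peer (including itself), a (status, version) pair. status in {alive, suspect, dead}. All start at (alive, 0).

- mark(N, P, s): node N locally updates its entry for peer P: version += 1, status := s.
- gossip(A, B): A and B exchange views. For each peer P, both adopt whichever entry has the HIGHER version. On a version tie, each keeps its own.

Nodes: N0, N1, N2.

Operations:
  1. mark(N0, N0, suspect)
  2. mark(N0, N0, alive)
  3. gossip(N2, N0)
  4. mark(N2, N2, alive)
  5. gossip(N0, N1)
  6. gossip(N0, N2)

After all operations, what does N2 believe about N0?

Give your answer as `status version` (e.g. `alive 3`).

Op 1: N0 marks N0=suspect -> (suspect,v1)
Op 2: N0 marks N0=alive -> (alive,v2)
Op 3: gossip N2<->N0 -> N2.N0=(alive,v2) N2.N1=(alive,v0) N2.N2=(alive,v0) | N0.N0=(alive,v2) N0.N1=(alive,v0) N0.N2=(alive,v0)
Op 4: N2 marks N2=alive -> (alive,v1)
Op 5: gossip N0<->N1 -> N0.N0=(alive,v2) N0.N1=(alive,v0) N0.N2=(alive,v0) | N1.N0=(alive,v2) N1.N1=(alive,v0) N1.N2=(alive,v0)
Op 6: gossip N0<->N2 -> N0.N0=(alive,v2) N0.N1=(alive,v0) N0.N2=(alive,v1) | N2.N0=(alive,v2) N2.N1=(alive,v0) N2.N2=(alive,v1)

Answer: alive 2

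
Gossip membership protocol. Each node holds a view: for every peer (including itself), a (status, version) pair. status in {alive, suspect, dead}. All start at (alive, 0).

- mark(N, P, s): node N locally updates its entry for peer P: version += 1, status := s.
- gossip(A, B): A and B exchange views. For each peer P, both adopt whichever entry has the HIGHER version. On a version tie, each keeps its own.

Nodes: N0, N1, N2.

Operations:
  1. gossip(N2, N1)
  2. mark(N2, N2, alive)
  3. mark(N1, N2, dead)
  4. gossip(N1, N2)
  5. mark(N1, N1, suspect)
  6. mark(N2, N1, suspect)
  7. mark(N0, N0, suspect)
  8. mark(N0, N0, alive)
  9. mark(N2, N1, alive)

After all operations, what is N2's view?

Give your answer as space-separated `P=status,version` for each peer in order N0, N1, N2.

Answer: N0=alive,0 N1=alive,2 N2=alive,1

Derivation:
Op 1: gossip N2<->N1 -> N2.N0=(alive,v0) N2.N1=(alive,v0) N2.N2=(alive,v0) | N1.N0=(alive,v0) N1.N1=(alive,v0) N1.N2=(alive,v0)
Op 2: N2 marks N2=alive -> (alive,v1)
Op 3: N1 marks N2=dead -> (dead,v1)
Op 4: gossip N1<->N2 -> N1.N0=(alive,v0) N1.N1=(alive,v0) N1.N2=(dead,v1) | N2.N0=(alive,v0) N2.N1=(alive,v0) N2.N2=(alive,v1)
Op 5: N1 marks N1=suspect -> (suspect,v1)
Op 6: N2 marks N1=suspect -> (suspect,v1)
Op 7: N0 marks N0=suspect -> (suspect,v1)
Op 8: N0 marks N0=alive -> (alive,v2)
Op 9: N2 marks N1=alive -> (alive,v2)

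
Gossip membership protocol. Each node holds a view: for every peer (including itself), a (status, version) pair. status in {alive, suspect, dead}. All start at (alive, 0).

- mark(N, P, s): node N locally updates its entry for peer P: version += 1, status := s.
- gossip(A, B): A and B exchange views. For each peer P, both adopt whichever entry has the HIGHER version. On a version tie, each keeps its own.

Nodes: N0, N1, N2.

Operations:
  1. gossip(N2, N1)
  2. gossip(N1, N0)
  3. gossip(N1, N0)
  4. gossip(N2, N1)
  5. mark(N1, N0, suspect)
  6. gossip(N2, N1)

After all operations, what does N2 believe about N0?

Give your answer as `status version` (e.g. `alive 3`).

Op 1: gossip N2<->N1 -> N2.N0=(alive,v0) N2.N1=(alive,v0) N2.N2=(alive,v0) | N1.N0=(alive,v0) N1.N1=(alive,v0) N1.N2=(alive,v0)
Op 2: gossip N1<->N0 -> N1.N0=(alive,v0) N1.N1=(alive,v0) N1.N2=(alive,v0) | N0.N0=(alive,v0) N0.N1=(alive,v0) N0.N2=(alive,v0)
Op 3: gossip N1<->N0 -> N1.N0=(alive,v0) N1.N1=(alive,v0) N1.N2=(alive,v0) | N0.N0=(alive,v0) N0.N1=(alive,v0) N0.N2=(alive,v0)
Op 4: gossip N2<->N1 -> N2.N0=(alive,v0) N2.N1=(alive,v0) N2.N2=(alive,v0) | N1.N0=(alive,v0) N1.N1=(alive,v0) N1.N2=(alive,v0)
Op 5: N1 marks N0=suspect -> (suspect,v1)
Op 6: gossip N2<->N1 -> N2.N0=(suspect,v1) N2.N1=(alive,v0) N2.N2=(alive,v0) | N1.N0=(suspect,v1) N1.N1=(alive,v0) N1.N2=(alive,v0)

Answer: suspect 1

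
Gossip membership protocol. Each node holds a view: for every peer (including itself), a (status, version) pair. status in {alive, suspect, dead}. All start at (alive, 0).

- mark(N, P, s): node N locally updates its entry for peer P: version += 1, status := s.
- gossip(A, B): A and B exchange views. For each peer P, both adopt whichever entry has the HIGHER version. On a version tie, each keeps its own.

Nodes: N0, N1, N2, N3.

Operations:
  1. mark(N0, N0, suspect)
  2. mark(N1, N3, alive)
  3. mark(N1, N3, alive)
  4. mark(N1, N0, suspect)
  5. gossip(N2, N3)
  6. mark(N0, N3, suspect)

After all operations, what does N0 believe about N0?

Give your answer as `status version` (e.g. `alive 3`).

Answer: suspect 1

Derivation:
Op 1: N0 marks N0=suspect -> (suspect,v1)
Op 2: N1 marks N3=alive -> (alive,v1)
Op 3: N1 marks N3=alive -> (alive,v2)
Op 4: N1 marks N0=suspect -> (suspect,v1)
Op 5: gossip N2<->N3 -> N2.N0=(alive,v0) N2.N1=(alive,v0) N2.N2=(alive,v0) N2.N3=(alive,v0) | N3.N0=(alive,v0) N3.N1=(alive,v0) N3.N2=(alive,v0) N3.N3=(alive,v0)
Op 6: N0 marks N3=suspect -> (suspect,v1)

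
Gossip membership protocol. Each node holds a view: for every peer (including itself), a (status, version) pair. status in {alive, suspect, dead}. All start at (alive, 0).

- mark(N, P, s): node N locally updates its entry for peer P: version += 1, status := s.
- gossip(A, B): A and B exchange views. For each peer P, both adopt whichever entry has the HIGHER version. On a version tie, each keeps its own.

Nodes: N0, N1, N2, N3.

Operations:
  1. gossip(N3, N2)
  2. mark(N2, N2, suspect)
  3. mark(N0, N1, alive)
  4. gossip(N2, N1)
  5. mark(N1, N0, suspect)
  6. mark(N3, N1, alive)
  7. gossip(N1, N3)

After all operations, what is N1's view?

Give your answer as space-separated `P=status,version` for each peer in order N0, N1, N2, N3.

Answer: N0=suspect,1 N1=alive,1 N2=suspect,1 N3=alive,0

Derivation:
Op 1: gossip N3<->N2 -> N3.N0=(alive,v0) N3.N1=(alive,v0) N3.N2=(alive,v0) N3.N3=(alive,v0) | N2.N0=(alive,v0) N2.N1=(alive,v0) N2.N2=(alive,v0) N2.N3=(alive,v0)
Op 2: N2 marks N2=suspect -> (suspect,v1)
Op 3: N0 marks N1=alive -> (alive,v1)
Op 4: gossip N2<->N1 -> N2.N0=(alive,v0) N2.N1=(alive,v0) N2.N2=(suspect,v1) N2.N3=(alive,v0) | N1.N0=(alive,v0) N1.N1=(alive,v0) N1.N2=(suspect,v1) N1.N3=(alive,v0)
Op 5: N1 marks N0=suspect -> (suspect,v1)
Op 6: N3 marks N1=alive -> (alive,v1)
Op 7: gossip N1<->N3 -> N1.N0=(suspect,v1) N1.N1=(alive,v1) N1.N2=(suspect,v1) N1.N3=(alive,v0) | N3.N0=(suspect,v1) N3.N1=(alive,v1) N3.N2=(suspect,v1) N3.N3=(alive,v0)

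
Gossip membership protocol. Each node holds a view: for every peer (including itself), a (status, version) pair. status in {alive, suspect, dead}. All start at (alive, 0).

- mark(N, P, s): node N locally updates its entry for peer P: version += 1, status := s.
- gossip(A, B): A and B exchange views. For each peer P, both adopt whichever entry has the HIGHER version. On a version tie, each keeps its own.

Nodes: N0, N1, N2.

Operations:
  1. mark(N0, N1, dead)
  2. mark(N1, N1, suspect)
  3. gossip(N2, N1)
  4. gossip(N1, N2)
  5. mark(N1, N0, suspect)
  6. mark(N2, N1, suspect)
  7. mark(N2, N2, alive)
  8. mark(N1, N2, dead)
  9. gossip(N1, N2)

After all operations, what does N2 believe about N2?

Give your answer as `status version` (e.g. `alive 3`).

Op 1: N0 marks N1=dead -> (dead,v1)
Op 2: N1 marks N1=suspect -> (suspect,v1)
Op 3: gossip N2<->N1 -> N2.N0=(alive,v0) N2.N1=(suspect,v1) N2.N2=(alive,v0) | N1.N0=(alive,v0) N1.N1=(suspect,v1) N1.N2=(alive,v0)
Op 4: gossip N1<->N2 -> N1.N0=(alive,v0) N1.N1=(suspect,v1) N1.N2=(alive,v0) | N2.N0=(alive,v0) N2.N1=(suspect,v1) N2.N2=(alive,v0)
Op 5: N1 marks N0=suspect -> (suspect,v1)
Op 6: N2 marks N1=suspect -> (suspect,v2)
Op 7: N2 marks N2=alive -> (alive,v1)
Op 8: N1 marks N2=dead -> (dead,v1)
Op 9: gossip N1<->N2 -> N1.N0=(suspect,v1) N1.N1=(suspect,v2) N1.N2=(dead,v1) | N2.N0=(suspect,v1) N2.N1=(suspect,v2) N2.N2=(alive,v1)

Answer: alive 1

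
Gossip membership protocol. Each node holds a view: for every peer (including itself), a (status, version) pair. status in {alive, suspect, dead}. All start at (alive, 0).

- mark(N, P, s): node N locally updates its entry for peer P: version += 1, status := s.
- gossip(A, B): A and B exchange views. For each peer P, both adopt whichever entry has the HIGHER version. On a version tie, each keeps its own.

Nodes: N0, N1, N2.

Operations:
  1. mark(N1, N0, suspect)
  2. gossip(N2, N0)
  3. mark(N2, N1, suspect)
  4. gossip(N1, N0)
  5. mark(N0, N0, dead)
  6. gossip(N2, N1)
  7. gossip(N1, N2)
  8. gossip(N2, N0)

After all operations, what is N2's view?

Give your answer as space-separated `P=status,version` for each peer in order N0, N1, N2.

Op 1: N1 marks N0=suspect -> (suspect,v1)
Op 2: gossip N2<->N0 -> N2.N0=(alive,v0) N2.N1=(alive,v0) N2.N2=(alive,v0) | N0.N0=(alive,v0) N0.N1=(alive,v0) N0.N2=(alive,v0)
Op 3: N2 marks N1=suspect -> (suspect,v1)
Op 4: gossip N1<->N0 -> N1.N0=(suspect,v1) N1.N1=(alive,v0) N1.N2=(alive,v0) | N0.N0=(suspect,v1) N0.N1=(alive,v0) N0.N2=(alive,v0)
Op 5: N0 marks N0=dead -> (dead,v2)
Op 6: gossip N2<->N1 -> N2.N0=(suspect,v1) N2.N1=(suspect,v1) N2.N2=(alive,v0) | N1.N0=(suspect,v1) N1.N1=(suspect,v1) N1.N2=(alive,v0)
Op 7: gossip N1<->N2 -> N1.N0=(suspect,v1) N1.N1=(suspect,v1) N1.N2=(alive,v0) | N2.N0=(suspect,v1) N2.N1=(suspect,v1) N2.N2=(alive,v0)
Op 8: gossip N2<->N0 -> N2.N0=(dead,v2) N2.N1=(suspect,v1) N2.N2=(alive,v0) | N0.N0=(dead,v2) N0.N1=(suspect,v1) N0.N2=(alive,v0)

Answer: N0=dead,2 N1=suspect,1 N2=alive,0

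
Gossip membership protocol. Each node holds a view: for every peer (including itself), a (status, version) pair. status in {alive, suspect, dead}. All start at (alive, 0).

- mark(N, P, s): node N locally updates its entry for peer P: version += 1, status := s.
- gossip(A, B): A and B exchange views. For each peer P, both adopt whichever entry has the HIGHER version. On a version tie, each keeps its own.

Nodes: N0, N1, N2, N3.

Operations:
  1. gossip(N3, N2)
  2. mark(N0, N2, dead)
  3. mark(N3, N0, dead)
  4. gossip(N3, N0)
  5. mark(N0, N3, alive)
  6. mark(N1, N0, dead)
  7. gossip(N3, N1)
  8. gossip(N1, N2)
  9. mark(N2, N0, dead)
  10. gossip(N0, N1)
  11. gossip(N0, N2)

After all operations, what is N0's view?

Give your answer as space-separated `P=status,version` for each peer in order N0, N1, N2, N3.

Op 1: gossip N3<->N2 -> N3.N0=(alive,v0) N3.N1=(alive,v0) N3.N2=(alive,v0) N3.N3=(alive,v0) | N2.N0=(alive,v0) N2.N1=(alive,v0) N2.N2=(alive,v0) N2.N3=(alive,v0)
Op 2: N0 marks N2=dead -> (dead,v1)
Op 3: N3 marks N0=dead -> (dead,v1)
Op 4: gossip N3<->N0 -> N3.N0=(dead,v1) N3.N1=(alive,v0) N3.N2=(dead,v1) N3.N3=(alive,v0) | N0.N0=(dead,v1) N0.N1=(alive,v0) N0.N2=(dead,v1) N0.N3=(alive,v0)
Op 5: N0 marks N3=alive -> (alive,v1)
Op 6: N1 marks N0=dead -> (dead,v1)
Op 7: gossip N3<->N1 -> N3.N0=(dead,v1) N3.N1=(alive,v0) N3.N2=(dead,v1) N3.N3=(alive,v0) | N1.N0=(dead,v1) N1.N1=(alive,v0) N1.N2=(dead,v1) N1.N3=(alive,v0)
Op 8: gossip N1<->N2 -> N1.N0=(dead,v1) N1.N1=(alive,v0) N1.N2=(dead,v1) N1.N3=(alive,v0) | N2.N0=(dead,v1) N2.N1=(alive,v0) N2.N2=(dead,v1) N2.N3=(alive,v0)
Op 9: N2 marks N0=dead -> (dead,v2)
Op 10: gossip N0<->N1 -> N0.N0=(dead,v1) N0.N1=(alive,v0) N0.N2=(dead,v1) N0.N3=(alive,v1) | N1.N0=(dead,v1) N1.N1=(alive,v0) N1.N2=(dead,v1) N1.N3=(alive,v1)
Op 11: gossip N0<->N2 -> N0.N0=(dead,v2) N0.N1=(alive,v0) N0.N2=(dead,v1) N0.N3=(alive,v1) | N2.N0=(dead,v2) N2.N1=(alive,v0) N2.N2=(dead,v1) N2.N3=(alive,v1)

Answer: N0=dead,2 N1=alive,0 N2=dead,1 N3=alive,1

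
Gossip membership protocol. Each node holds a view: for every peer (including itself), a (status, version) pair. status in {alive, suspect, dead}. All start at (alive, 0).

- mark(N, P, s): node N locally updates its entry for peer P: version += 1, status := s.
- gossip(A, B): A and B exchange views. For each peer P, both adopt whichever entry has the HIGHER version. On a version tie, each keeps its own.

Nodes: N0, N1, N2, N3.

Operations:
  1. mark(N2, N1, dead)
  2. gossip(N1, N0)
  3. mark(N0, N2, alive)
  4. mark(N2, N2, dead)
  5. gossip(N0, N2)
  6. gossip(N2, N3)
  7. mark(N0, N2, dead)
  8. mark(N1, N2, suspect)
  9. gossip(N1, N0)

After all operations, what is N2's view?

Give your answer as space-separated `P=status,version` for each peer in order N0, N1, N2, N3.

Answer: N0=alive,0 N1=dead,1 N2=dead,1 N3=alive,0

Derivation:
Op 1: N2 marks N1=dead -> (dead,v1)
Op 2: gossip N1<->N0 -> N1.N0=(alive,v0) N1.N1=(alive,v0) N1.N2=(alive,v0) N1.N3=(alive,v0) | N0.N0=(alive,v0) N0.N1=(alive,v0) N0.N2=(alive,v0) N0.N3=(alive,v0)
Op 3: N0 marks N2=alive -> (alive,v1)
Op 4: N2 marks N2=dead -> (dead,v1)
Op 5: gossip N0<->N2 -> N0.N0=(alive,v0) N0.N1=(dead,v1) N0.N2=(alive,v1) N0.N3=(alive,v0) | N2.N0=(alive,v0) N2.N1=(dead,v1) N2.N2=(dead,v1) N2.N3=(alive,v0)
Op 6: gossip N2<->N3 -> N2.N0=(alive,v0) N2.N1=(dead,v1) N2.N2=(dead,v1) N2.N3=(alive,v0) | N3.N0=(alive,v0) N3.N1=(dead,v1) N3.N2=(dead,v1) N3.N3=(alive,v0)
Op 7: N0 marks N2=dead -> (dead,v2)
Op 8: N1 marks N2=suspect -> (suspect,v1)
Op 9: gossip N1<->N0 -> N1.N0=(alive,v0) N1.N1=(dead,v1) N1.N2=(dead,v2) N1.N3=(alive,v0) | N0.N0=(alive,v0) N0.N1=(dead,v1) N0.N2=(dead,v2) N0.N3=(alive,v0)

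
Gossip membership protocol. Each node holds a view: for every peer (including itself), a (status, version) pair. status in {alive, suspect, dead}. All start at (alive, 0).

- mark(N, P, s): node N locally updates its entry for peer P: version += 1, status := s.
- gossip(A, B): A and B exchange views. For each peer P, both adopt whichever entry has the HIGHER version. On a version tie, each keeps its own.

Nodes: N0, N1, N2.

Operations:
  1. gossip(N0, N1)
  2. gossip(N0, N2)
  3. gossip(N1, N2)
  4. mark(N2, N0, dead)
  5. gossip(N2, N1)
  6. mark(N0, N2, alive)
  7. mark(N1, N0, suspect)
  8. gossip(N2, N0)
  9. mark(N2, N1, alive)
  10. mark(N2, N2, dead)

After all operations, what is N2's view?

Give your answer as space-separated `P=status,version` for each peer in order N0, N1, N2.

Answer: N0=dead,1 N1=alive,1 N2=dead,2

Derivation:
Op 1: gossip N0<->N1 -> N0.N0=(alive,v0) N0.N1=(alive,v0) N0.N2=(alive,v0) | N1.N0=(alive,v0) N1.N1=(alive,v0) N1.N2=(alive,v0)
Op 2: gossip N0<->N2 -> N0.N0=(alive,v0) N0.N1=(alive,v0) N0.N2=(alive,v0) | N2.N0=(alive,v0) N2.N1=(alive,v0) N2.N2=(alive,v0)
Op 3: gossip N1<->N2 -> N1.N0=(alive,v0) N1.N1=(alive,v0) N1.N2=(alive,v0) | N2.N0=(alive,v0) N2.N1=(alive,v0) N2.N2=(alive,v0)
Op 4: N2 marks N0=dead -> (dead,v1)
Op 5: gossip N2<->N1 -> N2.N0=(dead,v1) N2.N1=(alive,v0) N2.N2=(alive,v0) | N1.N0=(dead,v1) N1.N1=(alive,v0) N1.N2=(alive,v0)
Op 6: N0 marks N2=alive -> (alive,v1)
Op 7: N1 marks N0=suspect -> (suspect,v2)
Op 8: gossip N2<->N0 -> N2.N0=(dead,v1) N2.N1=(alive,v0) N2.N2=(alive,v1) | N0.N0=(dead,v1) N0.N1=(alive,v0) N0.N2=(alive,v1)
Op 9: N2 marks N1=alive -> (alive,v1)
Op 10: N2 marks N2=dead -> (dead,v2)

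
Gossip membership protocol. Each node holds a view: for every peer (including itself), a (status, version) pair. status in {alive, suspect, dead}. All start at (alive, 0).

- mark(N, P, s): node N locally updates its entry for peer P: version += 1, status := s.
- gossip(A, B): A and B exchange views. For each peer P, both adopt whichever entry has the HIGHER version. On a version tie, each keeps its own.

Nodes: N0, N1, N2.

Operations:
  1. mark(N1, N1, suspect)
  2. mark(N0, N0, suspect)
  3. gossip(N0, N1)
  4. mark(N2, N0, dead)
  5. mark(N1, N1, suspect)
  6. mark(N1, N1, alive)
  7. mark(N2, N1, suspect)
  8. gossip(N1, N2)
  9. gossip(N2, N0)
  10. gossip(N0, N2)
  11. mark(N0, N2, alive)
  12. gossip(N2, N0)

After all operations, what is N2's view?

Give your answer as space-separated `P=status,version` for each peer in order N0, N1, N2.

Op 1: N1 marks N1=suspect -> (suspect,v1)
Op 2: N0 marks N0=suspect -> (suspect,v1)
Op 3: gossip N0<->N1 -> N0.N0=(suspect,v1) N0.N1=(suspect,v1) N0.N2=(alive,v0) | N1.N0=(suspect,v1) N1.N1=(suspect,v1) N1.N2=(alive,v0)
Op 4: N2 marks N0=dead -> (dead,v1)
Op 5: N1 marks N1=suspect -> (suspect,v2)
Op 6: N1 marks N1=alive -> (alive,v3)
Op 7: N2 marks N1=suspect -> (suspect,v1)
Op 8: gossip N1<->N2 -> N1.N0=(suspect,v1) N1.N1=(alive,v3) N1.N2=(alive,v0) | N2.N0=(dead,v1) N2.N1=(alive,v3) N2.N2=(alive,v0)
Op 9: gossip N2<->N0 -> N2.N0=(dead,v1) N2.N1=(alive,v3) N2.N2=(alive,v0) | N0.N0=(suspect,v1) N0.N1=(alive,v3) N0.N2=(alive,v0)
Op 10: gossip N0<->N2 -> N0.N0=(suspect,v1) N0.N1=(alive,v3) N0.N2=(alive,v0) | N2.N0=(dead,v1) N2.N1=(alive,v3) N2.N2=(alive,v0)
Op 11: N0 marks N2=alive -> (alive,v1)
Op 12: gossip N2<->N0 -> N2.N0=(dead,v1) N2.N1=(alive,v3) N2.N2=(alive,v1) | N0.N0=(suspect,v1) N0.N1=(alive,v3) N0.N2=(alive,v1)

Answer: N0=dead,1 N1=alive,3 N2=alive,1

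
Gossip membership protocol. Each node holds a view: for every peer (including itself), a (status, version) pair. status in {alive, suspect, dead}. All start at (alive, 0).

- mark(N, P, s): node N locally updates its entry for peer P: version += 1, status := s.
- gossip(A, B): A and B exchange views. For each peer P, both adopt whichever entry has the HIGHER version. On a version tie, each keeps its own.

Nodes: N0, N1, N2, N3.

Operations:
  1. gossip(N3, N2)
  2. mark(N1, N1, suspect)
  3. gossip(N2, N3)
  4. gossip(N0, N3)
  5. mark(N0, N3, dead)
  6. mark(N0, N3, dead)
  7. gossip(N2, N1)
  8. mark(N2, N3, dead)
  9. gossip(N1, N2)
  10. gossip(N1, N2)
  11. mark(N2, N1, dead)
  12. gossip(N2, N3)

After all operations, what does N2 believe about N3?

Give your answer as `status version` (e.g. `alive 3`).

Op 1: gossip N3<->N2 -> N3.N0=(alive,v0) N3.N1=(alive,v0) N3.N2=(alive,v0) N3.N3=(alive,v0) | N2.N0=(alive,v0) N2.N1=(alive,v0) N2.N2=(alive,v0) N2.N3=(alive,v0)
Op 2: N1 marks N1=suspect -> (suspect,v1)
Op 3: gossip N2<->N3 -> N2.N0=(alive,v0) N2.N1=(alive,v0) N2.N2=(alive,v0) N2.N3=(alive,v0) | N3.N0=(alive,v0) N3.N1=(alive,v0) N3.N2=(alive,v0) N3.N3=(alive,v0)
Op 4: gossip N0<->N3 -> N0.N0=(alive,v0) N0.N1=(alive,v0) N0.N2=(alive,v0) N0.N3=(alive,v0) | N3.N0=(alive,v0) N3.N1=(alive,v0) N3.N2=(alive,v0) N3.N3=(alive,v0)
Op 5: N0 marks N3=dead -> (dead,v1)
Op 6: N0 marks N3=dead -> (dead,v2)
Op 7: gossip N2<->N1 -> N2.N0=(alive,v0) N2.N1=(suspect,v1) N2.N2=(alive,v0) N2.N3=(alive,v0) | N1.N0=(alive,v0) N1.N1=(suspect,v1) N1.N2=(alive,v0) N1.N3=(alive,v0)
Op 8: N2 marks N3=dead -> (dead,v1)
Op 9: gossip N1<->N2 -> N1.N0=(alive,v0) N1.N1=(suspect,v1) N1.N2=(alive,v0) N1.N3=(dead,v1) | N2.N0=(alive,v0) N2.N1=(suspect,v1) N2.N2=(alive,v0) N2.N3=(dead,v1)
Op 10: gossip N1<->N2 -> N1.N0=(alive,v0) N1.N1=(suspect,v1) N1.N2=(alive,v0) N1.N3=(dead,v1) | N2.N0=(alive,v0) N2.N1=(suspect,v1) N2.N2=(alive,v0) N2.N3=(dead,v1)
Op 11: N2 marks N1=dead -> (dead,v2)
Op 12: gossip N2<->N3 -> N2.N0=(alive,v0) N2.N1=(dead,v2) N2.N2=(alive,v0) N2.N3=(dead,v1) | N3.N0=(alive,v0) N3.N1=(dead,v2) N3.N2=(alive,v0) N3.N3=(dead,v1)

Answer: dead 1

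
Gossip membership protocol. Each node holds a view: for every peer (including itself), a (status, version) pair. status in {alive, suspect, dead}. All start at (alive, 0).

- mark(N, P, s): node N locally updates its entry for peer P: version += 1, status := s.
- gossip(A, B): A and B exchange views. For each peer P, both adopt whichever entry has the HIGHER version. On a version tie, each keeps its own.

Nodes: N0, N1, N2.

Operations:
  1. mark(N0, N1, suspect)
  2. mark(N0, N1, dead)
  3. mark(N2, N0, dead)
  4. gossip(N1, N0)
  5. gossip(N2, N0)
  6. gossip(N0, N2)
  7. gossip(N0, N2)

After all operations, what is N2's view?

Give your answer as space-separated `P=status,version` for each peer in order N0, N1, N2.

Op 1: N0 marks N1=suspect -> (suspect,v1)
Op 2: N0 marks N1=dead -> (dead,v2)
Op 3: N2 marks N0=dead -> (dead,v1)
Op 4: gossip N1<->N0 -> N1.N0=(alive,v0) N1.N1=(dead,v2) N1.N2=(alive,v0) | N0.N0=(alive,v0) N0.N1=(dead,v2) N0.N2=(alive,v0)
Op 5: gossip N2<->N0 -> N2.N0=(dead,v1) N2.N1=(dead,v2) N2.N2=(alive,v0) | N0.N0=(dead,v1) N0.N1=(dead,v2) N0.N2=(alive,v0)
Op 6: gossip N0<->N2 -> N0.N0=(dead,v1) N0.N1=(dead,v2) N0.N2=(alive,v0) | N2.N0=(dead,v1) N2.N1=(dead,v2) N2.N2=(alive,v0)
Op 7: gossip N0<->N2 -> N0.N0=(dead,v1) N0.N1=(dead,v2) N0.N2=(alive,v0) | N2.N0=(dead,v1) N2.N1=(dead,v2) N2.N2=(alive,v0)

Answer: N0=dead,1 N1=dead,2 N2=alive,0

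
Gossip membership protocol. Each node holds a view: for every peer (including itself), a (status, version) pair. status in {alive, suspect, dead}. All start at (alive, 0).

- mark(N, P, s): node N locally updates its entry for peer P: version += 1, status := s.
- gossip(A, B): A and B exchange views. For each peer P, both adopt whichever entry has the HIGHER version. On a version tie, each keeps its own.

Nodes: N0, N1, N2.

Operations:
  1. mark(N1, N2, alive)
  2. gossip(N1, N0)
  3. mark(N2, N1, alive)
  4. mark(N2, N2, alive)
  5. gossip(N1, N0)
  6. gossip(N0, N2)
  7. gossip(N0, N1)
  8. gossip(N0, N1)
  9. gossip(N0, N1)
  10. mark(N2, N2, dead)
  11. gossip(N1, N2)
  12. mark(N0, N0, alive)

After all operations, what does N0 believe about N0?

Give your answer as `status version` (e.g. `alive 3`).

Answer: alive 1

Derivation:
Op 1: N1 marks N2=alive -> (alive,v1)
Op 2: gossip N1<->N0 -> N1.N0=(alive,v0) N1.N1=(alive,v0) N1.N2=(alive,v1) | N0.N0=(alive,v0) N0.N1=(alive,v0) N0.N2=(alive,v1)
Op 3: N2 marks N1=alive -> (alive,v1)
Op 4: N2 marks N2=alive -> (alive,v1)
Op 5: gossip N1<->N0 -> N1.N0=(alive,v0) N1.N1=(alive,v0) N1.N2=(alive,v1) | N0.N0=(alive,v0) N0.N1=(alive,v0) N0.N2=(alive,v1)
Op 6: gossip N0<->N2 -> N0.N0=(alive,v0) N0.N1=(alive,v1) N0.N2=(alive,v1) | N2.N0=(alive,v0) N2.N1=(alive,v1) N2.N2=(alive,v1)
Op 7: gossip N0<->N1 -> N0.N0=(alive,v0) N0.N1=(alive,v1) N0.N2=(alive,v1) | N1.N0=(alive,v0) N1.N1=(alive,v1) N1.N2=(alive,v1)
Op 8: gossip N0<->N1 -> N0.N0=(alive,v0) N0.N1=(alive,v1) N0.N2=(alive,v1) | N1.N0=(alive,v0) N1.N1=(alive,v1) N1.N2=(alive,v1)
Op 9: gossip N0<->N1 -> N0.N0=(alive,v0) N0.N1=(alive,v1) N0.N2=(alive,v1) | N1.N0=(alive,v0) N1.N1=(alive,v1) N1.N2=(alive,v1)
Op 10: N2 marks N2=dead -> (dead,v2)
Op 11: gossip N1<->N2 -> N1.N0=(alive,v0) N1.N1=(alive,v1) N1.N2=(dead,v2) | N2.N0=(alive,v0) N2.N1=(alive,v1) N2.N2=(dead,v2)
Op 12: N0 marks N0=alive -> (alive,v1)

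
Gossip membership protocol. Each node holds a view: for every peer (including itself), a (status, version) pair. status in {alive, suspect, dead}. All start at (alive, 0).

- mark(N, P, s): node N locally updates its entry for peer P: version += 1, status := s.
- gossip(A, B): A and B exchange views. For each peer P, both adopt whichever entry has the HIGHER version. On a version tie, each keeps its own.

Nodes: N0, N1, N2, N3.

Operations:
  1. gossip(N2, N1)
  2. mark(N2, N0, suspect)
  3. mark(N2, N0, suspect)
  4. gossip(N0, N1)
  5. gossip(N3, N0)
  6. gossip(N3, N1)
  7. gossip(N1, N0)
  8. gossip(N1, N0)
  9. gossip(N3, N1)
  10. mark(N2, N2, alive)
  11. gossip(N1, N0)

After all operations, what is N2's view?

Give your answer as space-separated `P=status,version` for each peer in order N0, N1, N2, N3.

Answer: N0=suspect,2 N1=alive,0 N2=alive,1 N3=alive,0

Derivation:
Op 1: gossip N2<->N1 -> N2.N0=(alive,v0) N2.N1=(alive,v0) N2.N2=(alive,v0) N2.N3=(alive,v0) | N1.N0=(alive,v0) N1.N1=(alive,v0) N1.N2=(alive,v0) N1.N3=(alive,v0)
Op 2: N2 marks N0=suspect -> (suspect,v1)
Op 3: N2 marks N0=suspect -> (suspect,v2)
Op 4: gossip N0<->N1 -> N0.N0=(alive,v0) N0.N1=(alive,v0) N0.N2=(alive,v0) N0.N3=(alive,v0) | N1.N0=(alive,v0) N1.N1=(alive,v0) N1.N2=(alive,v0) N1.N3=(alive,v0)
Op 5: gossip N3<->N0 -> N3.N0=(alive,v0) N3.N1=(alive,v0) N3.N2=(alive,v0) N3.N3=(alive,v0) | N0.N0=(alive,v0) N0.N1=(alive,v0) N0.N2=(alive,v0) N0.N3=(alive,v0)
Op 6: gossip N3<->N1 -> N3.N0=(alive,v0) N3.N1=(alive,v0) N3.N2=(alive,v0) N3.N3=(alive,v0) | N1.N0=(alive,v0) N1.N1=(alive,v0) N1.N2=(alive,v0) N1.N3=(alive,v0)
Op 7: gossip N1<->N0 -> N1.N0=(alive,v0) N1.N1=(alive,v0) N1.N2=(alive,v0) N1.N3=(alive,v0) | N0.N0=(alive,v0) N0.N1=(alive,v0) N0.N2=(alive,v0) N0.N3=(alive,v0)
Op 8: gossip N1<->N0 -> N1.N0=(alive,v0) N1.N1=(alive,v0) N1.N2=(alive,v0) N1.N3=(alive,v0) | N0.N0=(alive,v0) N0.N1=(alive,v0) N0.N2=(alive,v0) N0.N3=(alive,v0)
Op 9: gossip N3<->N1 -> N3.N0=(alive,v0) N3.N1=(alive,v0) N3.N2=(alive,v0) N3.N3=(alive,v0) | N1.N0=(alive,v0) N1.N1=(alive,v0) N1.N2=(alive,v0) N1.N3=(alive,v0)
Op 10: N2 marks N2=alive -> (alive,v1)
Op 11: gossip N1<->N0 -> N1.N0=(alive,v0) N1.N1=(alive,v0) N1.N2=(alive,v0) N1.N3=(alive,v0) | N0.N0=(alive,v0) N0.N1=(alive,v0) N0.N2=(alive,v0) N0.N3=(alive,v0)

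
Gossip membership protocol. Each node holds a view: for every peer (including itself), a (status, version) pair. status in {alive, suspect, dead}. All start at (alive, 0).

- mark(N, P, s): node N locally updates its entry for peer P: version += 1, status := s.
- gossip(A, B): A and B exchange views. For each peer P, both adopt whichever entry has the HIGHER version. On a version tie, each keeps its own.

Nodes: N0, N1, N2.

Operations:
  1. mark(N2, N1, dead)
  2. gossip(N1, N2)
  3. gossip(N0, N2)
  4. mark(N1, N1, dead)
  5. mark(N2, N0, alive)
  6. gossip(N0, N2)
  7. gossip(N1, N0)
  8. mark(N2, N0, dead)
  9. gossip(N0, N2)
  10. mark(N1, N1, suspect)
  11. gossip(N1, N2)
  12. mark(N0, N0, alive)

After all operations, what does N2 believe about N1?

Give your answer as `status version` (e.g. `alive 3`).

Op 1: N2 marks N1=dead -> (dead,v1)
Op 2: gossip N1<->N2 -> N1.N0=(alive,v0) N1.N1=(dead,v1) N1.N2=(alive,v0) | N2.N0=(alive,v0) N2.N1=(dead,v1) N2.N2=(alive,v0)
Op 3: gossip N0<->N2 -> N0.N0=(alive,v0) N0.N1=(dead,v1) N0.N2=(alive,v0) | N2.N0=(alive,v0) N2.N1=(dead,v1) N2.N2=(alive,v0)
Op 4: N1 marks N1=dead -> (dead,v2)
Op 5: N2 marks N0=alive -> (alive,v1)
Op 6: gossip N0<->N2 -> N0.N0=(alive,v1) N0.N1=(dead,v1) N0.N2=(alive,v0) | N2.N0=(alive,v1) N2.N1=(dead,v1) N2.N2=(alive,v0)
Op 7: gossip N1<->N0 -> N1.N0=(alive,v1) N1.N1=(dead,v2) N1.N2=(alive,v0) | N0.N0=(alive,v1) N0.N1=(dead,v2) N0.N2=(alive,v0)
Op 8: N2 marks N0=dead -> (dead,v2)
Op 9: gossip N0<->N2 -> N0.N0=(dead,v2) N0.N1=(dead,v2) N0.N2=(alive,v0) | N2.N0=(dead,v2) N2.N1=(dead,v2) N2.N2=(alive,v0)
Op 10: N1 marks N1=suspect -> (suspect,v3)
Op 11: gossip N1<->N2 -> N1.N0=(dead,v2) N1.N1=(suspect,v3) N1.N2=(alive,v0) | N2.N0=(dead,v2) N2.N1=(suspect,v3) N2.N2=(alive,v0)
Op 12: N0 marks N0=alive -> (alive,v3)

Answer: suspect 3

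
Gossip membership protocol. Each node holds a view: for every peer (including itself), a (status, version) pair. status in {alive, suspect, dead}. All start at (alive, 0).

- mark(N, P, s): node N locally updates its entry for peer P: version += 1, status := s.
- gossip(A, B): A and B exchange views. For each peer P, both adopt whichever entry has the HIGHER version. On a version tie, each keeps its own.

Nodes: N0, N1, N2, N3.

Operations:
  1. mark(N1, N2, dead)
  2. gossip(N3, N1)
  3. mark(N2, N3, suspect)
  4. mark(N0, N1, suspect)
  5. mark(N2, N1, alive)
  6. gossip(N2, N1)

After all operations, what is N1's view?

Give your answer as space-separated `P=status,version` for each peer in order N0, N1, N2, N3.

Op 1: N1 marks N2=dead -> (dead,v1)
Op 2: gossip N3<->N1 -> N3.N0=(alive,v0) N3.N1=(alive,v0) N3.N2=(dead,v1) N3.N3=(alive,v0) | N1.N0=(alive,v0) N1.N1=(alive,v0) N1.N2=(dead,v1) N1.N3=(alive,v0)
Op 3: N2 marks N3=suspect -> (suspect,v1)
Op 4: N0 marks N1=suspect -> (suspect,v1)
Op 5: N2 marks N1=alive -> (alive,v1)
Op 6: gossip N2<->N1 -> N2.N0=(alive,v0) N2.N1=(alive,v1) N2.N2=(dead,v1) N2.N3=(suspect,v1) | N1.N0=(alive,v0) N1.N1=(alive,v1) N1.N2=(dead,v1) N1.N3=(suspect,v1)

Answer: N0=alive,0 N1=alive,1 N2=dead,1 N3=suspect,1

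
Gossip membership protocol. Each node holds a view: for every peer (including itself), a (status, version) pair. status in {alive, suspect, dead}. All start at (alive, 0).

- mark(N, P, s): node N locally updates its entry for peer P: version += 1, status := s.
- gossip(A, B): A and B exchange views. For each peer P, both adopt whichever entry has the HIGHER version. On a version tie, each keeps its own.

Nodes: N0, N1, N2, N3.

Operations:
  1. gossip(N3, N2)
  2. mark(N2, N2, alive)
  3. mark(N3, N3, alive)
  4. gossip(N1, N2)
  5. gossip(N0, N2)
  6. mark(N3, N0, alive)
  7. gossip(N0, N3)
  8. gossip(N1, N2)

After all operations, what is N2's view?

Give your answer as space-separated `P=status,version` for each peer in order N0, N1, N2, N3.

Op 1: gossip N3<->N2 -> N3.N0=(alive,v0) N3.N1=(alive,v0) N3.N2=(alive,v0) N3.N3=(alive,v0) | N2.N0=(alive,v0) N2.N1=(alive,v0) N2.N2=(alive,v0) N2.N3=(alive,v0)
Op 2: N2 marks N2=alive -> (alive,v1)
Op 3: N3 marks N3=alive -> (alive,v1)
Op 4: gossip N1<->N2 -> N1.N0=(alive,v0) N1.N1=(alive,v0) N1.N2=(alive,v1) N1.N3=(alive,v0) | N2.N0=(alive,v0) N2.N1=(alive,v0) N2.N2=(alive,v1) N2.N3=(alive,v0)
Op 5: gossip N0<->N2 -> N0.N0=(alive,v0) N0.N1=(alive,v0) N0.N2=(alive,v1) N0.N3=(alive,v0) | N2.N0=(alive,v0) N2.N1=(alive,v0) N2.N2=(alive,v1) N2.N3=(alive,v0)
Op 6: N3 marks N0=alive -> (alive,v1)
Op 7: gossip N0<->N3 -> N0.N0=(alive,v1) N0.N1=(alive,v0) N0.N2=(alive,v1) N0.N3=(alive,v1) | N3.N0=(alive,v1) N3.N1=(alive,v0) N3.N2=(alive,v1) N3.N3=(alive,v1)
Op 8: gossip N1<->N2 -> N1.N0=(alive,v0) N1.N1=(alive,v0) N1.N2=(alive,v1) N1.N3=(alive,v0) | N2.N0=(alive,v0) N2.N1=(alive,v0) N2.N2=(alive,v1) N2.N3=(alive,v0)

Answer: N0=alive,0 N1=alive,0 N2=alive,1 N3=alive,0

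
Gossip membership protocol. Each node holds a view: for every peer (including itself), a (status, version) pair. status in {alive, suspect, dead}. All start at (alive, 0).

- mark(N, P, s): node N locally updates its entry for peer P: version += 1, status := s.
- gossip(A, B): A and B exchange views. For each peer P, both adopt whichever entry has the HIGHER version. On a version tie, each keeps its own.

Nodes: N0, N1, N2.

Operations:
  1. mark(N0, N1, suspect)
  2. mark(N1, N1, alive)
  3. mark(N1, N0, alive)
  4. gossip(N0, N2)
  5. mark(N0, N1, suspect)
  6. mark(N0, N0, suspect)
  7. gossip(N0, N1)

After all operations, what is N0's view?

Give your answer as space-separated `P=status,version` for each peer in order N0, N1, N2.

Op 1: N0 marks N1=suspect -> (suspect,v1)
Op 2: N1 marks N1=alive -> (alive,v1)
Op 3: N1 marks N0=alive -> (alive,v1)
Op 4: gossip N0<->N2 -> N0.N0=(alive,v0) N0.N1=(suspect,v1) N0.N2=(alive,v0) | N2.N0=(alive,v0) N2.N1=(suspect,v1) N2.N2=(alive,v0)
Op 5: N0 marks N1=suspect -> (suspect,v2)
Op 6: N0 marks N0=suspect -> (suspect,v1)
Op 7: gossip N0<->N1 -> N0.N0=(suspect,v1) N0.N1=(suspect,v2) N0.N2=(alive,v0) | N1.N0=(alive,v1) N1.N1=(suspect,v2) N1.N2=(alive,v0)

Answer: N0=suspect,1 N1=suspect,2 N2=alive,0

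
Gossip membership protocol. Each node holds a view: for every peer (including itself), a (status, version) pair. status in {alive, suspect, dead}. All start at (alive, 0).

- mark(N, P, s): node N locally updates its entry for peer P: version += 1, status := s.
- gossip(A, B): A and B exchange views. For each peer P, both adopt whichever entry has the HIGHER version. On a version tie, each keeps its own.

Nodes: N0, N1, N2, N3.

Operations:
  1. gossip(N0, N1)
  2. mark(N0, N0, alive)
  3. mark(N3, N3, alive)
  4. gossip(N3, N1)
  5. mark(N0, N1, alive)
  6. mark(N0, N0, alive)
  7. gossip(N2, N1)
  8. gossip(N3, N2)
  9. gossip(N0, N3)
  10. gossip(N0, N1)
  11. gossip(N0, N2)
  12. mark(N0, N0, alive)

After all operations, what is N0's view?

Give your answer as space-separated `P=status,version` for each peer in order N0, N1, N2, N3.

Op 1: gossip N0<->N1 -> N0.N0=(alive,v0) N0.N1=(alive,v0) N0.N2=(alive,v0) N0.N3=(alive,v0) | N1.N0=(alive,v0) N1.N1=(alive,v0) N1.N2=(alive,v0) N1.N3=(alive,v0)
Op 2: N0 marks N0=alive -> (alive,v1)
Op 3: N3 marks N3=alive -> (alive,v1)
Op 4: gossip N3<->N1 -> N3.N0=(alive,v0) N3.N1=(alive,v0) N3.N2=(alive,v0) N3.N3=(alive,v1) | N1.N0=(alive,v0) N1.N1=(alive,v0) N1.N2=(alive,v0) N1.N3=(alive,v1)
Op 5: N0 marks N1=alive -> (alive,v1)
Op 6: N0 marks N0=alive -> (alive,v2)
Op 7: gossip N2<->N1 -> N2.N0=(alive,v0) N2.N1=(alive,v0) N2.N2=(alive,v0) N2.N3=(alive,v1) | N1.N0=(alive,v0) N1.N1=(alive,v0) N1.N2=(alive,v0) N1.N3=(alive,v1)
Op 8: gossip N3<->N2 -> N3.N0=(alive,v0) N3.N1=(alive,v0) N3.N2=(alive,v0) N3.N3=(alive,v1) | N2.N0=(alive,v0) N2.N1=(alive,v0) N2.N2=(alive,v0) N2.N3=(alive,v1)
Op 9: gossip N0<->N3 -> N0.N0=(alive,v2) N0.N1=(alive,v1) N0.N2=(alive,v0) N0.N3=(alive,v1) | N3.N0=(alive,v2) N3.N1=(alive,v1) N3.N2=(alive,v0) N3.N3=(alive,v1)
Op 10: gossip N0<->N1 -> N0.N0=(alive,v2) N0.N1=(alive,v1) N0.N2=(alive,v0) N0.N3=(alive,v1) | N1.N0=(alive,v2) N1.N1=(alive,v1) N1.N2=(alive,v0) N1.N3=(alive,v1)
Op 11: gossip N0<->N2 -> N0.N0=(alive,v2) N0.N1=(alive,v1) N0.N2=(alive,v0) N0.N3=(alive,v1) | N2.N0=(alive,v2) N2.N1=(alive,v1) N2.N2=(alive,v0) N2.N3=(alive,v1)
Op 12: N0 marks N0=alive -> (alive,v3)

Answer: N0=alive,3 N1=alive,1 N2=alive,0 N3=alive,1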